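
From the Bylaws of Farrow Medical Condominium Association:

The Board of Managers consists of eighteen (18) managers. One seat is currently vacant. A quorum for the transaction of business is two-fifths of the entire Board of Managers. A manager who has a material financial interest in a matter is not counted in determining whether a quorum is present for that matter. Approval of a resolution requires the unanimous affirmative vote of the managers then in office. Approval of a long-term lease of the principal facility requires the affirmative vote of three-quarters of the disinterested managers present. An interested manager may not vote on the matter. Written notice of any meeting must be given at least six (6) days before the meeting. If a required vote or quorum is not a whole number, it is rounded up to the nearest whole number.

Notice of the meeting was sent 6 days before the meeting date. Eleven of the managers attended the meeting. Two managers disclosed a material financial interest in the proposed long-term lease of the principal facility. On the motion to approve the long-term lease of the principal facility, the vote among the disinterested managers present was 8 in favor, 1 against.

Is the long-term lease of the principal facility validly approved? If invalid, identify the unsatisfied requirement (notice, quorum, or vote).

Notice: 6 days given; 6 required (6 ≥ 6). Satisfied.
Quorum: 11 present, but the 2 interested managers do not count, leaving 9. Quorum is 8. Satisfied.
Vote: the long-term lease of the principal facility requires three-fourths of the disinterested managers present (11 − 2 = 9). 3/4 of 9 = 6.75, rounded up to 7, so 7 affirmative votes are needed; 8 voted in favor. Satisfied.

Valid — all requirements satisfied.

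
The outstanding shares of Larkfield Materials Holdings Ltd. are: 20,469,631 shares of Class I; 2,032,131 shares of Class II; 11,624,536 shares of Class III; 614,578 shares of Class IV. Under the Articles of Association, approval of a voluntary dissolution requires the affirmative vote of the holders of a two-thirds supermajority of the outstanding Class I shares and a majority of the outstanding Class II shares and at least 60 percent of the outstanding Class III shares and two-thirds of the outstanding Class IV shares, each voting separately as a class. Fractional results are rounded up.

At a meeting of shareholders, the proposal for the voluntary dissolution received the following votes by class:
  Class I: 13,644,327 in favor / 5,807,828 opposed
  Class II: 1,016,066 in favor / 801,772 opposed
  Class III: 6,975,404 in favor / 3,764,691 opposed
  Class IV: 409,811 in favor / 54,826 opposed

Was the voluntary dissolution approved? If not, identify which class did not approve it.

Not approved — the Class I shares did not give the required vote.

Class I: 2/3 of 20469631 = 13646420.67, rounded up to 13646421; 13,646,421 required, 13,644,327 in favor — not approved.
Class II: a majority of 2032131 is 1016066; 1,016,066 required, 1,016,066 in favor — approved.
Class III: 3/5 of 11624536 = 6974721.60, rounded up to 6974722; 6,974,722 required, 6,975,404 in favor — approved.
Class IV: 2/3 of 614578 = 409718.67, rounded up to 409719; 409,719 required, 409,811 in favor — approved.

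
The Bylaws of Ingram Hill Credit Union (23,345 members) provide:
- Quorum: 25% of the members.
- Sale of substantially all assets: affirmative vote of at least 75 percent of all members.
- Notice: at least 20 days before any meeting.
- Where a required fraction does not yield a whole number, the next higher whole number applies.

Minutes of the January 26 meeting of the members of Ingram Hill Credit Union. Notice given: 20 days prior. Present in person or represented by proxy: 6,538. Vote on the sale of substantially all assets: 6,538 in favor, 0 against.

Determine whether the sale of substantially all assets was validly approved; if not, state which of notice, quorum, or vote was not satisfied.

Notice: 20 days given; 20 required. Satisfied.
Quorum: 25% of 23,345 = 5,836.25, rounded up to 5,837; 6,538 present. Satisfied.
Vote: requires three-fourths of all members (23,345); 3/4 of 23345 = 17508.75, rounded up to 17509, so 17,509 needed; 6,538 in favor. Not satisfied.

Invalid — vote requirement not satisfied.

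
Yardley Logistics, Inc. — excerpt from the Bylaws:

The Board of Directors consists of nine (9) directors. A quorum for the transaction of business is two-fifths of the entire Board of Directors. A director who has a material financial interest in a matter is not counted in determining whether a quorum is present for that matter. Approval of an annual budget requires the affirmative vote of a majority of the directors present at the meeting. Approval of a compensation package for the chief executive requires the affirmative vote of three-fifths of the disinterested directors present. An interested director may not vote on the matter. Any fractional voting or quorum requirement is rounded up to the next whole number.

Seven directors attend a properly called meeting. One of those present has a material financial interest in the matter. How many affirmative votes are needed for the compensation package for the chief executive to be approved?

The compensation package for the chief executive requires three-fifths of the disinterested directors present (7 − 1 = 6).
3/5 of 6 = 3.60, rounded up to 4.

4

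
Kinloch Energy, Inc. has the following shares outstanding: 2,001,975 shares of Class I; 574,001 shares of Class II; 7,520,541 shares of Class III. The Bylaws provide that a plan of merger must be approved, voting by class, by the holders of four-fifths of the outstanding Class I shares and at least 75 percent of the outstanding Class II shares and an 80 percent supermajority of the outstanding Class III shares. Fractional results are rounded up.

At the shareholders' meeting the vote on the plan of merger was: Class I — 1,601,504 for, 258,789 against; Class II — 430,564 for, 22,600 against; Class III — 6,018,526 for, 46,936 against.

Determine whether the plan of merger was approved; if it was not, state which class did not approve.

Not approved — the Class I shares did not give the required vote.

Class I: 4/5 of 2001975 = 1601580; 1,601,580 required, 1,601,504 in favor — not approved.
Class II: 3/4 of 574001 = 430500.75, rounded up to 430501; 430,501 required, 430,564 in favor — approved.
Class III: 4/5 of 7520541 = 6016432.80, rounded up to 6016433; 6,016,433 required, 6,018,526 in favor — approved.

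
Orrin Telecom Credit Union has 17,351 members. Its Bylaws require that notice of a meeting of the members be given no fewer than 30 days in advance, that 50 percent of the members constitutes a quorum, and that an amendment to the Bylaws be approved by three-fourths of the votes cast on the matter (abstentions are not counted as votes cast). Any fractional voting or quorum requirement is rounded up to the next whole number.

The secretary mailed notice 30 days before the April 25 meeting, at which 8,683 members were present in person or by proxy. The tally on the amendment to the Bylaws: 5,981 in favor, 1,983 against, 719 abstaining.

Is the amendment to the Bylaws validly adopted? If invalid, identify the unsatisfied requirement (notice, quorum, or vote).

Valid — all requirements satisfied.

Notice: 30 days given; 30 required. Satisfied.
Quorum: 50% of 17,351 = 8,675.50, rounded up to 8,676; 8,683 present. Satisfied.
Vote: requires three-fourths of the votes cast (8,683 − 719 abstaining = 7,964); 3/4 of 7964 = 5973, so 5,973 needed; 5,981 in favor. Satisfied.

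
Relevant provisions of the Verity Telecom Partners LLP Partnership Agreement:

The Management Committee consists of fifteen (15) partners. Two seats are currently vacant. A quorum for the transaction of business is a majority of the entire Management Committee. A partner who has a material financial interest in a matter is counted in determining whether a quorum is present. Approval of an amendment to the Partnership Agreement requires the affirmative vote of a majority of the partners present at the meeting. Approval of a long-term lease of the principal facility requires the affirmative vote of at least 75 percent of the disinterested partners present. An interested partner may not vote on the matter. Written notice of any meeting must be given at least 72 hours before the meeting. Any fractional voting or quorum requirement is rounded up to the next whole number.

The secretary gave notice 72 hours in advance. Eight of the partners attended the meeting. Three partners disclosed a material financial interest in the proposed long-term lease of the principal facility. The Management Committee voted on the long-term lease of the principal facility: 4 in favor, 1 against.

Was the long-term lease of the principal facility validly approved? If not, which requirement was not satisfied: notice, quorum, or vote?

Notice: 72 hours given; 72 required (72 ≥ 72). Satisfied.
Quorum: 8 present (interested partners count toward quorum); quorum is 8. Satisfied.
Vote: the long-term lease of the principal facility requires three-fourths of the disinterested partners present (8 − 3 = 5). 3/4 of 5 = 3.75, rounded up to 4, so 4 affirmative votes are needed; 4 voted in favor. Satisfied.

Valid — all requirements satisfied.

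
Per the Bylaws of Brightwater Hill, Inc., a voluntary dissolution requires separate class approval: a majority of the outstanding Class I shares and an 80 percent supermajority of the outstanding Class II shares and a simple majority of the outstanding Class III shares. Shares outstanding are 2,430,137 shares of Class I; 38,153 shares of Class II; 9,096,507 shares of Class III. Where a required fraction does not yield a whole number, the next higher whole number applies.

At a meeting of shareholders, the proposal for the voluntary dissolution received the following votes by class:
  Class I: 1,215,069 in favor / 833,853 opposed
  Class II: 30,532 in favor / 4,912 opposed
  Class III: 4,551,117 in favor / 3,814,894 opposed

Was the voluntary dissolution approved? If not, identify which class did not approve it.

Class I: a majority of 2430137 is 1215069; 1,215,069 required, 1,215,069 in favor — approved.
Class II: 4/5 of 38153 = 30522.40, rounded up to 30523; 30,523 required, 30,532 in favor — approved.
Class III: a majority of 9096507 is 4548254; 4,548,254 required, 4,551,117 in favor — approved.

Approved — every class gave the required vote.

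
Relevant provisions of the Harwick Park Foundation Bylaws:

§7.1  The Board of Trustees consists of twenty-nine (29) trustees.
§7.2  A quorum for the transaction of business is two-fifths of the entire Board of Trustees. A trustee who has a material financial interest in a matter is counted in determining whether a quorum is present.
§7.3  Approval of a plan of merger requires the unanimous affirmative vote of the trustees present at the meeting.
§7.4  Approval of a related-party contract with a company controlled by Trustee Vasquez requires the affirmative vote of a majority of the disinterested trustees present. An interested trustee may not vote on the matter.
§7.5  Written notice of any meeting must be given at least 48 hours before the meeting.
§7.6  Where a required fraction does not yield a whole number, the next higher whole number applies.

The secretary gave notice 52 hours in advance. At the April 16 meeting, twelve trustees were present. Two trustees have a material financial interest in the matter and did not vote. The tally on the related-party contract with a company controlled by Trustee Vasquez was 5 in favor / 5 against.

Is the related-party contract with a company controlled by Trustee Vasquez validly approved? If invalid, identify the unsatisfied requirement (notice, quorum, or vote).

Notice: 52 hours given; 48 required (52 ≥ 48). Satisfied.
Quorum: 12 present (interested trustees count toward quorum); quorum is 12. Satisfied.
Vote: the related-party contract with a company controlled by Trustee Vasquez requires a majority of the disinterested trustees present (12 − 2 = 10). A majority of 10 is 6, so 6 affirmative votes are needed; 5 voted in favor. Not satisfied.

Invalid — vote requirement not satisfied.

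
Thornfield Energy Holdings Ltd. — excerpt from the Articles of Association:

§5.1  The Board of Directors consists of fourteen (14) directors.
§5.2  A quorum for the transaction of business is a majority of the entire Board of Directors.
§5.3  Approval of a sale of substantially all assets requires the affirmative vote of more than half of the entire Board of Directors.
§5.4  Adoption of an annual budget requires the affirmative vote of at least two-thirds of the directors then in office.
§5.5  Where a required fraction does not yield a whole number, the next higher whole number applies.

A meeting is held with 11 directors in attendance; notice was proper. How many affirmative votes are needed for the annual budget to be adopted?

The annual budget requires two-thirds of the directors then in office (14).
2/3 of 14 = 9.33, rounded up to 10.

10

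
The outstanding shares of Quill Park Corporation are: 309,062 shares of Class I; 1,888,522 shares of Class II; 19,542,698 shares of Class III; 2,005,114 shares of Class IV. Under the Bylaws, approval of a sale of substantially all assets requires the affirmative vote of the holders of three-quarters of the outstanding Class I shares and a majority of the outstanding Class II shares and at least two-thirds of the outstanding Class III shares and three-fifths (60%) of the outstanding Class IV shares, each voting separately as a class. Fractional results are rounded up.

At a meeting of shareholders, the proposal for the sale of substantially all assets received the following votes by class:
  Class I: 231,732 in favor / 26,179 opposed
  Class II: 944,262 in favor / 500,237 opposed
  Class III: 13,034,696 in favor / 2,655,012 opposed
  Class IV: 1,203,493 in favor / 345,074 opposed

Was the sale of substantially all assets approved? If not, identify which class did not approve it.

Not approved — the Class I shares did not give the required vote.

Class I: 3/4 of 309062 = 231796.50, rounded up to 231797; 231,797 required, 231,732 in favor — not approved.
Class II: a majority of 1888522 is 944262; 944,262 required, 944,262 in favor — approved.
Class III: 2/3 of 19542698 = 13028465.33, rounded up to 13028466; 13,028,466 required, 13,034,696 in favor — approved.
Class IV: 3/5 of 2005114 = 1203068.40, rounded up to 1203069; 1,203,069 required, 1,203,493 in favor — approved.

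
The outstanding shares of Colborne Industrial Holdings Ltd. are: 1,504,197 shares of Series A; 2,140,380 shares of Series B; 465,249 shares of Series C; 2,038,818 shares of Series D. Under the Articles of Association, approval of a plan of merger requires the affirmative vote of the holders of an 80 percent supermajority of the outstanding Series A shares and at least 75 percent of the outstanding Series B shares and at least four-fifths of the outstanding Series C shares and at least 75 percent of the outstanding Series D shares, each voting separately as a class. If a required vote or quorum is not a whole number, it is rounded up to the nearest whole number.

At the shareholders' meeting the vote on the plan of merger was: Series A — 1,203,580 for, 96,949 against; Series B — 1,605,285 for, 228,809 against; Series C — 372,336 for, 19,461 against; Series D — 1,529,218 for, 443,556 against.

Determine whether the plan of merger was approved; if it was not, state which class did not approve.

Series A: 4/5 of 1504197 = 1203357.60, rounded up to 1203358; 1,203,358 required, 1,203,580 in favor — approved.
Series B: 3/4 of 2140380 = 1605285; 1,605,285 required, 1,605,285 in favor — approved.
Series C: 4/5 of 465249 = 372199.20, rounded up to 372200; 372,200 required, 372,336 in favor — approved.
Series D: 3/4 of 2038818 = 1529113.50, rounded up to 1529114; 1,529,114 required, 1,529,218 in favor — approved.

Approved — every class gave the required vote.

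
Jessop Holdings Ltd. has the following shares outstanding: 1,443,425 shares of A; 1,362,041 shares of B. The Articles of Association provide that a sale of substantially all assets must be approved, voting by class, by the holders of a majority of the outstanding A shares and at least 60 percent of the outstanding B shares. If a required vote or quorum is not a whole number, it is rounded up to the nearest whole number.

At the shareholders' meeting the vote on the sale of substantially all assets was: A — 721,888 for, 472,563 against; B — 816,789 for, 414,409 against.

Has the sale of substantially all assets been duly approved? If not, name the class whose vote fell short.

Not approved — the B shares did not give the required vote.

A: a majority of 1443425 is 721713; 721,713 required, 721,888 in favor — approved.
B: 3/5 of 1362041 = 817224.60, rounded up to 817225; 817,225 required, 816,789 in favor — not approved.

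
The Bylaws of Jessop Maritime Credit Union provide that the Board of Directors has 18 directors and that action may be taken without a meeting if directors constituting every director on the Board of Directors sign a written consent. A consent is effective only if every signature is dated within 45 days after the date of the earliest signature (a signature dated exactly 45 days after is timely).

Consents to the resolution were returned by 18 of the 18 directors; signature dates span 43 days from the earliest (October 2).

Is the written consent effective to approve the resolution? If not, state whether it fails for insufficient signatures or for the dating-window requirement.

Effective — both the signature and dating-window requirements are satisfied.

Signatures required: every one of 18 — unanimous means all 18, so 18 needed; 18 signed. Sufficient.
Dating window: the latest signature is 43 days after the earliest; the limit is 45 days. Within the window.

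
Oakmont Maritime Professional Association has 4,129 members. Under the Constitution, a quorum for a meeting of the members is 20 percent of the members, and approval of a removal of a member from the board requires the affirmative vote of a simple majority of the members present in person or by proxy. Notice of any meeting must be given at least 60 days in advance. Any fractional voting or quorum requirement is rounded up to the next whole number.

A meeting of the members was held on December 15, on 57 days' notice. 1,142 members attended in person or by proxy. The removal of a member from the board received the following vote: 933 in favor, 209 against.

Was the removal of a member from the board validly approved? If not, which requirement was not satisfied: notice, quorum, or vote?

Notice: 57 days given; 60 required. Not satisfied.
Quorum: 20% of 4,129 = 825.80, rounded up to 826; 1,142 present. Satisfied.
Vote: requires a majority of those present (1,142); a majority of 1142 is 572, so 572 needed; 933 in favor. Satisfied.

Invalid — notice requirement not satisfied.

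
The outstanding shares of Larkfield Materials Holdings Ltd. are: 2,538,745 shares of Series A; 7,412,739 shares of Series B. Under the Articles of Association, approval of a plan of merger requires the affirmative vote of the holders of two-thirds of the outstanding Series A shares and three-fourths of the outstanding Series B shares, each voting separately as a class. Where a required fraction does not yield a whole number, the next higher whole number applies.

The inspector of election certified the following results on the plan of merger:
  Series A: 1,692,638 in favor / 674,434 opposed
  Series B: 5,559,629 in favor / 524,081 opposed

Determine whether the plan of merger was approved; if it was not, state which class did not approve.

Series A: 2/3 of 2538745 = 1692496.67, rounded up to 1692497; 1,692,497 required, 1,692,638 in favor — approved.
Series B: 3/4 of 7412739 = 5559554.25, rounded up to 5559555; 5,559,555 required, 5,559,629 in favor — approved.

Approved — every class gave the required vote.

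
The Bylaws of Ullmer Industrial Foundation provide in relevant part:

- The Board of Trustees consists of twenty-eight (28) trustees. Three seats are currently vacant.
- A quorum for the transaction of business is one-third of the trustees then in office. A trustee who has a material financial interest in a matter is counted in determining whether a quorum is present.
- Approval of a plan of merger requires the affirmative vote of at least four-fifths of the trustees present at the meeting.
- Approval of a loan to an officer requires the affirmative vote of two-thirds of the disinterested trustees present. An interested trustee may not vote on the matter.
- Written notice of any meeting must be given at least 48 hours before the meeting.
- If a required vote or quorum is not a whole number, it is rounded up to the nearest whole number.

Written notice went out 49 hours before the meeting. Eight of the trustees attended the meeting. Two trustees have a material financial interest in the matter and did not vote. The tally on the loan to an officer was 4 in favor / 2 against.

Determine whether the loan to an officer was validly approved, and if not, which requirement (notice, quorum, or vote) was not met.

Notice: 49 hours given; 48 required (49 ≥ 48). Satisfied.
Quorum: 8 present (interested trustees count toward quorum); quorum is 9. Not satisfied.
Vote: the loan to an officer requires two-thirds of the disinterested trustees present (8 − 2 = 6). 2/3 of 6 = 4, so 4 affirmative votes are needed; 4 voted in favor. Satisfied. (Moot — without a quorum no business can be validly transacted.)

Invalid — quorum requirement not satisfied.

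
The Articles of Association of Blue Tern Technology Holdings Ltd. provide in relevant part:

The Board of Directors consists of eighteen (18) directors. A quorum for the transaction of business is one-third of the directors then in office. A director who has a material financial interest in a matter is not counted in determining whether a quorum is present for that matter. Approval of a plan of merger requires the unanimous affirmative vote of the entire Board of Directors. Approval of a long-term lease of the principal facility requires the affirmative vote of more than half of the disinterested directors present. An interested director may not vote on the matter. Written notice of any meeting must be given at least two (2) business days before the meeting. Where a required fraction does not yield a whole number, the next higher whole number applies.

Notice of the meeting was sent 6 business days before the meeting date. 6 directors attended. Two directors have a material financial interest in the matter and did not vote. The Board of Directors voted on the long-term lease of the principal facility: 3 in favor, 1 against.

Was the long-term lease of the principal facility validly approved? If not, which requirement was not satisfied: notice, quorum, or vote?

Invalid — quorum requirement not satisfied.

Notice: 6 business days given; 2 required (6 ≥ 2). Satisfied.
Quorum: 6 present, but the 2 interested directors do not count, leaving 4. Quorum is 6. Not satisfied.
Vote: the long-term lease of the principal facility requires a majority of the disinterested directors present (6 − 2 = 4). A majority of 4 is 3, so 3 affirmative votes are needed; 3 voted in favor. Satisfied. (Moot — without a quorum no business can be validly transacted.)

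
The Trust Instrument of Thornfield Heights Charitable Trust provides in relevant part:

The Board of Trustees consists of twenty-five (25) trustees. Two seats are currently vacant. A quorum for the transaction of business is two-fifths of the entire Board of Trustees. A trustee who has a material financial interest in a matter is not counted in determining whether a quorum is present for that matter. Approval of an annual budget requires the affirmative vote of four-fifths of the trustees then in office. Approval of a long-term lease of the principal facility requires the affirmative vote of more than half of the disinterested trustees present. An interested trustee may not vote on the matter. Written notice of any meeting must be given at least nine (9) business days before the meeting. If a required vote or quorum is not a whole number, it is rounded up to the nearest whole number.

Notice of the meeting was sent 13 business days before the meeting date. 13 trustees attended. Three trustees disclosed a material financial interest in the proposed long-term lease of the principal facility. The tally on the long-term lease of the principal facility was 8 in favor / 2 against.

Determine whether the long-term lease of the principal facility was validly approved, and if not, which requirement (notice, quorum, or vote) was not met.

Notice: 13 business days given; 9 required (13 ≥ 9). Satisfied.
Quorum: 13 present, but the 3 interested trustees do not count, leaving 10. Quorum is 10. Satisfied.
Vote: the long-term lease of the principal facility requires a majority of the disinterested trustees present (13 − 3 = 10). A majority of 10 is 6, so 6 affirmative votes are needed; 8 voted in favor. Satisfied.

Valid — all requirements satisfied.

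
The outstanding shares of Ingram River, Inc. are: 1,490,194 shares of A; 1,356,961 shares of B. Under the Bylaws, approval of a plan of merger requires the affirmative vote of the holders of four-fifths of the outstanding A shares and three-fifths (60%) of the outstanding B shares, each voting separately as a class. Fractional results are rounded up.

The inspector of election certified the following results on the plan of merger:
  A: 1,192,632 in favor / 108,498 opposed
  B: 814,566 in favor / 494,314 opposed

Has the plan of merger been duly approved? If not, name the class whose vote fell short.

A: 4/5 of 1490194 = 1192155.20, rounded up to 1192156; 1,192,156 required, 1,192,632 in favor — approved.
B: 3/5 of 1356961 = 814176.60, rounded up to 814177; 814,177 required, 814,566 in favor — approved.

Approved — every class gave the required vote.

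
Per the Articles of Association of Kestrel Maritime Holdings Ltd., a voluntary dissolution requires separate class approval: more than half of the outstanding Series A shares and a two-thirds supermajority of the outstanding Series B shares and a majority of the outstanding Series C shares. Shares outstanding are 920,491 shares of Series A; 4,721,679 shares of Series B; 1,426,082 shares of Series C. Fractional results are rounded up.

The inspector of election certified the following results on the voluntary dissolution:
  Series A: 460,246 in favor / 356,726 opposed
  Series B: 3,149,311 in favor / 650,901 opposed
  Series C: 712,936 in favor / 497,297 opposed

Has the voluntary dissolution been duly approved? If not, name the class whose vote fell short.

Series A: a majority of 920491 is 460246; 460,246 required, 460,246 in favor — approved.
Series B: 2/3 of 4721679 = 3147786; 3,147,786 required, 3,149,311 in favor — approved.
Series C: a majority of 1426082 is 713042; 713,042 required, 712,936 in favor — not approved.

Not approved — the Series C shares did not give the required vote.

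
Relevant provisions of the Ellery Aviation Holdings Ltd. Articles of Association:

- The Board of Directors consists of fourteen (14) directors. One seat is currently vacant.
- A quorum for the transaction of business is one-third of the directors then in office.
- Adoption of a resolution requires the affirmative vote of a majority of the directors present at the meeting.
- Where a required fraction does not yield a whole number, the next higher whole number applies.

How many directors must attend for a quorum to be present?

1/3 of 13 = 4.33, rounded up to 5.

5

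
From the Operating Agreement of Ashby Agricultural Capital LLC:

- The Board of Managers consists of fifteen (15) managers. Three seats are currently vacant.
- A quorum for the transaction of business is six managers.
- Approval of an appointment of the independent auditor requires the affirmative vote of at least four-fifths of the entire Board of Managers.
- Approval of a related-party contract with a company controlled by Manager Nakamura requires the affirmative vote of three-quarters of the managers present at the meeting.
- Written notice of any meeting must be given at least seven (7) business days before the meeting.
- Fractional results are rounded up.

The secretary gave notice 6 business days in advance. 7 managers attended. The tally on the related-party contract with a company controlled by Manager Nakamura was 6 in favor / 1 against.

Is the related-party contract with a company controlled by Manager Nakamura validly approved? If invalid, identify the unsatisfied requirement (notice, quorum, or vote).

Notice: 6 business days given; 7 required (6 < 7). Not satisfied.
Quorum: 7 present; quorum is 6. Satisfied.
Vote: the related-party contract with a company controlled by Manager Nakamura requires three-fourths of the managers present (7). 3/4 of 7 = 5.25, rounded up to 6, so 6 affirmative votes are needed; 6 voted in favor. Satisfied.

Invalid — notice requirement not satisfied.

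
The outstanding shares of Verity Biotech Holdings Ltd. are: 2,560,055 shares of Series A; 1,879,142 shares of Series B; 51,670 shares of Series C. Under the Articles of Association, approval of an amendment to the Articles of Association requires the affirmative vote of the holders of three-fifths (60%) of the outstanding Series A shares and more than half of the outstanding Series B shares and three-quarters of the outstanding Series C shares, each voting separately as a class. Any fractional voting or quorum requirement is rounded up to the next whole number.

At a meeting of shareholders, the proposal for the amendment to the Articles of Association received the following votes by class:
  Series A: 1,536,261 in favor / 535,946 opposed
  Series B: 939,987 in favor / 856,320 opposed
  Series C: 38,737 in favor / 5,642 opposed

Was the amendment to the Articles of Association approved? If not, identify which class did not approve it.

Not approved — the Series C shares did not give the required vote.

Series A: 3/5 of 2560055 = 1536033; 1,536,033 required, 1,536,261 in favor — approved.
Series B: a majority of 1879142 is 939572; 939,572 required, 939,987 in favor — approved.
Series C: 3/4 of 51670 = 38752.50, rounded up to 38753; 38,753 required, 38,737 in favor — not approved.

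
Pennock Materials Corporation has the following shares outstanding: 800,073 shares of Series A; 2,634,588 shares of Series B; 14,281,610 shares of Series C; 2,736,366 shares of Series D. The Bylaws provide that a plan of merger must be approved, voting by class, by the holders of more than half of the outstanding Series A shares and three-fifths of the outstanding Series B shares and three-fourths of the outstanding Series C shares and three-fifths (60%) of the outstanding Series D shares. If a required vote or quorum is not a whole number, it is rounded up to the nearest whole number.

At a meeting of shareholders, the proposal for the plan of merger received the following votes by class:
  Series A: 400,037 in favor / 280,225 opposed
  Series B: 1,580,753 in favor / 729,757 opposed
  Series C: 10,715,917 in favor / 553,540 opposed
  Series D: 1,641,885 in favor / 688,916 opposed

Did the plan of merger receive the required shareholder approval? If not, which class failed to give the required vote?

Approved — every class gave the required vote.

Series A: a majority of 800073 is 400037; 400,037 required, 400,037 in favor — approved.
Series B: 3/5 of 2634588 = 1580752.80, rounded up to 1580753; 1,580,753 required, 1,580,753 in favor — approved.
Series C: 3/4 of 14281610 = 10711207.50, rounded up to 10711208; 10,711,208 required, 10,715,917 in favor — approved.
Series D: 3/5 of 2736366 = 1641819.60, rounded up to 1641820; 1,641,820 required, 1,641,885 in favor — approved.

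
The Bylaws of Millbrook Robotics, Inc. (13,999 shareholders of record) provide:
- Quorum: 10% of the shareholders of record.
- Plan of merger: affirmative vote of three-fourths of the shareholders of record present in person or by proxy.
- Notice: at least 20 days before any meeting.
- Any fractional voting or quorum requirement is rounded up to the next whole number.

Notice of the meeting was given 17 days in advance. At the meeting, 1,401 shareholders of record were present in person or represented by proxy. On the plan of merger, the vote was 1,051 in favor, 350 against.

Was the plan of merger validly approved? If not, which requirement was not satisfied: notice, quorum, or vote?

Notice: 17 days given; 20 required. Not satisfied.
Quorum: 10% of 13,999 = 1,399.90, rounded up to 1,400; 1,401 present. Satisfied.
Vote: requires three-fourths of those present (1,401); 3/4 of 1401 = 1050.75, rounded up to 1051, so 1,051 needed; 1,051 in favor. Satisfied.

Invalid — notice requirement not satisfied.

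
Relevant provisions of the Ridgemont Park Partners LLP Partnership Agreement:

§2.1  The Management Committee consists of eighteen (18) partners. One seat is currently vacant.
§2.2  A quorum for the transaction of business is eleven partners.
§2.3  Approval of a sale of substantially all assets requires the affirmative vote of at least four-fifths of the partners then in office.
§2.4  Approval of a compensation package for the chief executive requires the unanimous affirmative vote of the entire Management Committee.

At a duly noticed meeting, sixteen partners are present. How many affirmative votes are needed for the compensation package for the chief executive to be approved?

18

The compensation package for the chief executive requires the unanimous vote of the entire Management Committee (18).
Unanimous means all 18.
(Only 16 can vote, so the compensation package for the chief executive cannot pass at this meeting, but the required vote is still 18.)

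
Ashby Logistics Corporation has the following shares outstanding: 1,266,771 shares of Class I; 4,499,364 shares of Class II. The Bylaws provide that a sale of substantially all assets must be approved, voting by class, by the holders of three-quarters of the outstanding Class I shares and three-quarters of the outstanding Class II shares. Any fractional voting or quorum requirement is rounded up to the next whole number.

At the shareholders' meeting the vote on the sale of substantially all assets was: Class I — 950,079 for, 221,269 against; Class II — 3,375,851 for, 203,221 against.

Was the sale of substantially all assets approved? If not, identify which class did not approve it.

Approved — every class gave the required vote.

Class I: 3/4 of 1266771 = 950078.25, rounded up to 950079; 950,079 required, 950,079 in favor — approved.
Class II: 3/4 of 4499364 = 3374523; 3,374,523 required, 3,375,851 in favor — approved.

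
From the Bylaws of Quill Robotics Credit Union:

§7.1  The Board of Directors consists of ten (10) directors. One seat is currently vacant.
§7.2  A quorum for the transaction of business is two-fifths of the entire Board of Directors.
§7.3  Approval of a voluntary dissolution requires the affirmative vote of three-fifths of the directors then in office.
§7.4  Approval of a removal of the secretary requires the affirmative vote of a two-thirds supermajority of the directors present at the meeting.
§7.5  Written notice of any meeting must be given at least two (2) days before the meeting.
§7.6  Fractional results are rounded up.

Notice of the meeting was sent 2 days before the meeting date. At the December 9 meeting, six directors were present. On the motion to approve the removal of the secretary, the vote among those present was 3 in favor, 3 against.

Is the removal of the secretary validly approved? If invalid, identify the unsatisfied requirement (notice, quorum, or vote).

Invalid — vote requirement not satisfied.

Notice: 2 days given; 2 required (2 ≥ 2). Satisfied.
Quorum: 6 present; quorum is 4. Satisfied.
Vote: the removal of the secretary requires two-thirds of the directors present (6). 2/3 of 6 = 4, so 4 affirmative votes are needed; 3 voted in favor. Not satisfied.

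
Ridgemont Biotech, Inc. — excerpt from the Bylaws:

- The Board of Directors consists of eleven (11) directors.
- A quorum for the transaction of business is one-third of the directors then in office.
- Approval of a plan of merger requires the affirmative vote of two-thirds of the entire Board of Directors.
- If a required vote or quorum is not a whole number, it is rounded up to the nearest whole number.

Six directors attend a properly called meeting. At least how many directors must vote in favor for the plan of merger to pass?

The plan of merger requires two-thirds of the entire Board of Directors (11).
2/3 of 11 = 7.33, rounded up to 8.
(Only 6 can vote, so the plan of merger cannot pass at this meeting, but the required vote is still 8.)

8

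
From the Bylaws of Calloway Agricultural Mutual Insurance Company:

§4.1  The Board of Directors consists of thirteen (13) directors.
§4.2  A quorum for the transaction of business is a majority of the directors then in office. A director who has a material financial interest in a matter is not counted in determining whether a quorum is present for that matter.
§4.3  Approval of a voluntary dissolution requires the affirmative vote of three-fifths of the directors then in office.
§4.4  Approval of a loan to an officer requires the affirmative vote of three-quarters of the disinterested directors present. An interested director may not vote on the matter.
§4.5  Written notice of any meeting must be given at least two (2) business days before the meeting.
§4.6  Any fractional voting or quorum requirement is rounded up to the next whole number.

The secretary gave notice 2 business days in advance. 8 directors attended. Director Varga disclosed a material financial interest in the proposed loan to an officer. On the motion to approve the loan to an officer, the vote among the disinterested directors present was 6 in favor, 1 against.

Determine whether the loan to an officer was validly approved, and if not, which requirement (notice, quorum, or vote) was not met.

Notice: 2 business days given; 2 required (2 ≥ 2). Satisfied.
Quorum: 8 present, but the 1 interested director does not count, leaving 7. Quorum is 7. Satisfied.
Vote: the loan to an officer requires three-fourths of the disinterested directors present (8 − 1 = 7). 3/4 of 7 = 5.25, rounded up to 6, so 6 affirmative votes are needed; 6 voted in favor. Satisfied.

Valid — all requirements satisfied.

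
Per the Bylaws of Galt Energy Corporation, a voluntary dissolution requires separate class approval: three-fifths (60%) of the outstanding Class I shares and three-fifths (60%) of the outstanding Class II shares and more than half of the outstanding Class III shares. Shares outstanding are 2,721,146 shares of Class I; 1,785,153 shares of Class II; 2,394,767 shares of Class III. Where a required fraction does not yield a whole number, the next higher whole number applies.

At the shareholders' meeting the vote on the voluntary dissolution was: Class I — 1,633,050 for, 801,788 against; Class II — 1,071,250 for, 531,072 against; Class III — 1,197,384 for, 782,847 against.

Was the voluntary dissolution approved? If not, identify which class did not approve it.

Class I: 3/5 of 2721146 = 1632687.60, rounded up to 1632688; 1,632,688 required, 1,633,050 in favor — approved.
Class II: 3/5 of 1785153 = 1071091.80, rounded up to 1071092; 1,071,092 required, 1,071,250 in favor — approved.
Class III: a majority of 2394767 is 1197384; 1,197,384 required, 1,197,384 in favor — approved.

Approved — every class gave the required vote.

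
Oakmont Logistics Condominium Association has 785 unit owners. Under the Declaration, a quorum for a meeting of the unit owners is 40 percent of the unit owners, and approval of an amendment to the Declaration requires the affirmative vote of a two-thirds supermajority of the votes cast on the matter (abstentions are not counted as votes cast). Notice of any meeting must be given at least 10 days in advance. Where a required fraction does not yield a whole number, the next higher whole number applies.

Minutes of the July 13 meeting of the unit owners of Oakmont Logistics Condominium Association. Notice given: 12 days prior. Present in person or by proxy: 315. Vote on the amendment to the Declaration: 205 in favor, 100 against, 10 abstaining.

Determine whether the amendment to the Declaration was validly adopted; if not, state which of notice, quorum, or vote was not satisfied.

Valid — all requirements satisfied.

Notice: 12 days given; 10 required. Satisfied.
Quorum: 40% of 785 = 314; 315 present. Satisfied.
Vote: requires two-thirds of the votes cast (315 − 10 abstaining = 305); 2/3 of 305 = 203.33, rounded up to 204, so 204 needed; 205 in favor. Satisfied.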